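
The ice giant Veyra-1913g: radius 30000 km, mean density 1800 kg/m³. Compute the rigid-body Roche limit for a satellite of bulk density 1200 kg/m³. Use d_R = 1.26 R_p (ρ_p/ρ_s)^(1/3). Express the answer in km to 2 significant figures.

d_R = 1.26 × 30000 km × (1800/1200)^(1/3)
    = 43000 km

43000 km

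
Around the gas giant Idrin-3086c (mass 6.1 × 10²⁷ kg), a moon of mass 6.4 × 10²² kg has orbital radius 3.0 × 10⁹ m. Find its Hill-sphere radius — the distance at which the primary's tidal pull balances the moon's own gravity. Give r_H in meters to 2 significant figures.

4.6 × 10⁷ m

r_H ≈ a (m/3M)^(1/3)
    = (3.0 × 10⁹) × (6.4 × 10²² / (3 × 6.1 × 10²⁷))^(1/3)
    = 4.6 × 10⁷ m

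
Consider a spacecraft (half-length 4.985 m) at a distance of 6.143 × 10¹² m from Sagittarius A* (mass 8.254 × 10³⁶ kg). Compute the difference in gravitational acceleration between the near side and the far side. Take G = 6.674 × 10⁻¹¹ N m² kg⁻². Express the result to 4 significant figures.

Δa = 4GMr/d³
   = 4 × (6.674 × 10⁻¹¹) × (8.254 × 10³⁶) × (4.985) / (6.143 × 10¹²)³
   = 4.738 × 10⁻¹¹ m/s²

4.738 × 10⁻¹¹ m/s²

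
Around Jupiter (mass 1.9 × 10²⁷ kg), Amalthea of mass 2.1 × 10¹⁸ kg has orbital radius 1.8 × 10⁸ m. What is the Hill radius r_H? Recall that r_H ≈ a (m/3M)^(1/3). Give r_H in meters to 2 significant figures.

r_H ≈ a (m/3M)^(1/3)
    = (1.8 × 10⁸) × (2.1 × 10¹⁸ / (3 × 1.9 × 10²⁷))^(1/3)
    = 1.3 × 10⁵ m

1.3 × 10⁵ m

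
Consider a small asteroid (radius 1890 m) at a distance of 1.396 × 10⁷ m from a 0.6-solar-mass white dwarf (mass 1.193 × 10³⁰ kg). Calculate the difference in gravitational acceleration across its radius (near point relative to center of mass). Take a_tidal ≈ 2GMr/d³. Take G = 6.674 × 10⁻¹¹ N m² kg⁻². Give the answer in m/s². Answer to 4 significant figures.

The tidal stretch is the gradient of GM/d² times the body's extent r, hence the 1/d³ dependence.
Δa = 2GMr/d³
   = 2 × (6.674 × 10⁻¹¹) × (1.193 × 10³⁰) × (1890) / (1.396 × 10⁷)³
   = 1.106 × 10² m/s²

1.106 × 10² m/s²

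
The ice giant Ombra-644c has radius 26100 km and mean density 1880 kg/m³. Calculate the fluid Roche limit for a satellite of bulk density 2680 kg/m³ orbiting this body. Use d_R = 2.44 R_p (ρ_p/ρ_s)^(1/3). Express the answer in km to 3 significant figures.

56600 km

d_R = 2.44 × 26100 km × (1880/2680)^(1/3)
    = 56600 km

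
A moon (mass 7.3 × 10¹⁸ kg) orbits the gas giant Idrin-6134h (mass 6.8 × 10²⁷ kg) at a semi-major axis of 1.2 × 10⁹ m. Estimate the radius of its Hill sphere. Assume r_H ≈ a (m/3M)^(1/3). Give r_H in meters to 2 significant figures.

8.5 × 10⁵ m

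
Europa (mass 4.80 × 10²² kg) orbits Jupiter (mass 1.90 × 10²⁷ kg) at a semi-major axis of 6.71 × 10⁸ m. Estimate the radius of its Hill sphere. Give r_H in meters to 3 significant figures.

1.37 × 10⁷ m

r_H ≈ a (m/3M)^(1/3)
    = (6.71 × 10⁸) × (4.80 × 10²² / (3 × 1.90 × 10²⁷))^(1/3)
    = 1.37 × 10⁷ m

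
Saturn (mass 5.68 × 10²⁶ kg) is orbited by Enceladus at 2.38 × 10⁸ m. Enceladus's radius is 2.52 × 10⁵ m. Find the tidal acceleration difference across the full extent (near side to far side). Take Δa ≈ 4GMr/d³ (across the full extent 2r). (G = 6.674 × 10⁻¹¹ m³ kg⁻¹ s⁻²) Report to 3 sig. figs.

2.83 × 10⁻³ m/s²

a_tidal = 4GMr/d³
        = 4 × (6.674 × 10⁻¹¹) × (5.68 × 10²⁶) × (2.52 × 10⁵) / (2.38 × 10⁸)³
        = 2.83 × 10⁻³ m/s²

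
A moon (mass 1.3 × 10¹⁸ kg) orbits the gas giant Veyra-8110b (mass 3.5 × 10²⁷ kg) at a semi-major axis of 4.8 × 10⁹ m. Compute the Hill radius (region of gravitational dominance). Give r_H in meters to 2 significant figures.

2.4 × 10⁶ m

r_H ≈ a (m/3M)^(1/3)
    = (4.8 × 10⁹) × (1.3 × 10¹⁸ / (3 × 3.5 × 10²⁷))^(1/3)
    = 2.4 × 10⁶ m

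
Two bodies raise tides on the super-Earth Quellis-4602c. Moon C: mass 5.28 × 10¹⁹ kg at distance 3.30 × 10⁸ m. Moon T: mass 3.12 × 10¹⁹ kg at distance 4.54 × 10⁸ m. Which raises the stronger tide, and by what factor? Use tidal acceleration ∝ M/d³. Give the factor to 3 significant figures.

Moon C, by a factor of ≈ 4.41

The tide-raising term goes as M/d³ (the gradient of a 1/d² field).
Moon C: (5.28 × 10¹⁹) / (3.30 × 10⁸)³ = 1.469 × 10⁻⁶
Moon T: (3.12 × 10¹⁹) / (4.54 × 10⁸)³ = 3.334 × 10⁻⁷
Ratio (larger/smaller) = 4.41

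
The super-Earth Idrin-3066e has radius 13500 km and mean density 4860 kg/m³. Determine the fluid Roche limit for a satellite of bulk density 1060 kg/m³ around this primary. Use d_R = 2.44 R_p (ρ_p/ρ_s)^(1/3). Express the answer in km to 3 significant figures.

54700 km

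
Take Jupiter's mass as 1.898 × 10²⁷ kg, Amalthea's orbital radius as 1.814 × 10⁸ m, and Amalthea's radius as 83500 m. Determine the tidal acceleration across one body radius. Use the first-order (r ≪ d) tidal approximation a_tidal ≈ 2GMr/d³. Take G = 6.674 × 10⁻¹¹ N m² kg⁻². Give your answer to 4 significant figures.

Δg = 2GMr/d³
   = 2 × (6.674 × 10⁻¹¹) × (1.898 × 10²⁷) × (83500) / (1.814 × 10⁸)³
   = 3.544 × 10⁻³ m/s²

3.544 × 10⁻³ m/s²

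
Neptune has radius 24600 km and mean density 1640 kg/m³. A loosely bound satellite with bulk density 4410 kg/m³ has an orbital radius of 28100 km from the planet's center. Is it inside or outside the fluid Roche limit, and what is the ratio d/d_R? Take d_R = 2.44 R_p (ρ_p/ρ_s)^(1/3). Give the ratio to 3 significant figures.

d_R = 2.44 × (24600 km) × (1640/4410)^(1/3) = 43160 km
d/d_R = (28100) / (43160) = 0.651
Since d/d_R < 1, the body is inside the Roche limit.

inside; d/d_R ≈ 0.651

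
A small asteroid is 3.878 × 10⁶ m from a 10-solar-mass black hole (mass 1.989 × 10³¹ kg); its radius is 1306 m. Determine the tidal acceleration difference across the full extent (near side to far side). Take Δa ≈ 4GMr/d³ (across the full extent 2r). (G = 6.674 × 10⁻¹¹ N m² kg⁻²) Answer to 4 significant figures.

Δg = 4GMr/d³
   = 4 × (6.674 × 10⁻¹¹) × (1.989 × 10³¹) × (1306) / (3.878 × 10⁶)³
   = 1.189 × 10⁵ m/s²

1.189 × 10⁵ m/s²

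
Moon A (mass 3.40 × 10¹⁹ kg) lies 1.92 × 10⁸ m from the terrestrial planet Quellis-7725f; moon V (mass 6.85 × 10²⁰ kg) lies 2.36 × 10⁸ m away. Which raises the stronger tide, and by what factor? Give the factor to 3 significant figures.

Moon V, by a factor of ≈ 10.8

Tidal stretch scales as M/d³; compute that for each body.
Moon A: (3.40 × 10¹⁹) / (1.92 × 10⁸)³ = 4.804 × 10⁻⁶
Moon V: (6.85 × 10²⁰) / (2.36 × 10⁸)³ = 5.211 × 10⁻⁵
Ratio (larger/smaller) = 10.8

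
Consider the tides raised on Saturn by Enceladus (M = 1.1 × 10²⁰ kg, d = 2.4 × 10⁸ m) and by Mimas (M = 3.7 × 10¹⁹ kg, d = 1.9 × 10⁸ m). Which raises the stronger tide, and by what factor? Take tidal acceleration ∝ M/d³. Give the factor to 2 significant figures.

Enceladus, by a factor of ≈ 1.5

The tide-raising term goes as M/d³ (the gradient of a 1/d² field).
Enceladus: (1.1 × 10²⁰) / (2.4 × 10⁸)³ = 7.957 × 10⁻⁶
Mimas: (3.7 × 10¹⁹) / (1.9 × 10⁸)³ = 5.394 × 10⁻⁶
Ratio (larger/smaller) = 1.5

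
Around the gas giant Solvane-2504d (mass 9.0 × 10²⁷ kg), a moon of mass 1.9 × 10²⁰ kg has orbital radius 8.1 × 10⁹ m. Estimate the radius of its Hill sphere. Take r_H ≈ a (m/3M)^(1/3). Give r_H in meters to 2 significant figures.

1.6 × 10⁷ m

r_H ≈ a (m/3M)^(1/3)
    = (8.1 × 10⁹) × (1.9 × 10²⁰ / (3 × 9.0 × 10²⁷))^(1/3)
    = 1.6 × 10⁷ m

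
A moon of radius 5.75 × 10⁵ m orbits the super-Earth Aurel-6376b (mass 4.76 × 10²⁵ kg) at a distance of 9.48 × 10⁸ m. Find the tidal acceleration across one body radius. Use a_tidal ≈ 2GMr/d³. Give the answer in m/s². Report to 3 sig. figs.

The tidal stretch is the gradient of GM/d² times the body's extent r, hence the 1/d³ dependence.
Δg = 2GMr/d³
   = 2 × (6.674 × 10⁻¹¹) × (4.76 × 10²⁵) × (5.75 × 10⁵) / (9.48 × 10⁸)³
   = 4.29 × 10⁻⁶ m/s²

4.29 × 10⁻⁶ m/s²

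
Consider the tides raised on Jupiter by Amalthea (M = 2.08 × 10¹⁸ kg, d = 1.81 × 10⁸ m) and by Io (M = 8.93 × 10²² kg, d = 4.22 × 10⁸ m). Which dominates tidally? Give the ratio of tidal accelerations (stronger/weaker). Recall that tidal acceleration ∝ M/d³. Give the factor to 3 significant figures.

Compare M/d³ for the two perturbers:
Amalthea: (2.08 × 10¹⁸) / (1.81 × 10⁸)³ = 3.508 × 10⁻⁷
Io: (8.93 × 10²²) / (4.22 × 10⁸)³ = 1.188 × 10⁻³
Ratio (larger/smaller) = 3390

Io, by a factor of ≈ 3390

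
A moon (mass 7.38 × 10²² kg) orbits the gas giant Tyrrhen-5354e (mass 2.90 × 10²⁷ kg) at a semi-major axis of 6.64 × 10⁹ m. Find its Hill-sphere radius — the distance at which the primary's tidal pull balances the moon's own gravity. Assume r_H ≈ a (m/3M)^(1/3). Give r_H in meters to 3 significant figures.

1.35 × 10⁸ m

r_H ≈ a (m/3M)^(1/3)
    = (6.64 × 10⁹) × (7.38 × 10²² / (3 × 2.90 × 10²⁷))^(1/3)
    = 1.35 × 10⁸ m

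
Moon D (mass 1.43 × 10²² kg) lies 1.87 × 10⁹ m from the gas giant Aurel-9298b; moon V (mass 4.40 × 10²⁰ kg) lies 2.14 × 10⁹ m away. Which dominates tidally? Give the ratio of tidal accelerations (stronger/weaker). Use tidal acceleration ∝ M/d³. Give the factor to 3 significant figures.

Moon D, by a factor of ≈ 48.7

Tidal acceleration ∝ M/d³, so compare M/d³ for each.
Moon D: (1.43 × 10²²) / (1.87 × 10⁹)³ = 2.187 × 10⁻⁶
Moon V: (4.40 × 10²⁰) / (2.14 × 10⁹)³ = 4.490 × 10⁻⁸
Ratio (larger/smaller) = 48.7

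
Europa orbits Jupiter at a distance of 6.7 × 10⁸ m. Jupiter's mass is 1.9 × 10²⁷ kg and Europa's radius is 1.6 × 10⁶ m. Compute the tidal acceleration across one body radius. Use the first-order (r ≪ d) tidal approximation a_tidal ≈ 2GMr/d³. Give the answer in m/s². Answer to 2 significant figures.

Differencing GM/(d−r)² and GM/d² to first order in r/d gives 2GMr/d³.
Δg = 2GMr/d³
   = 2 × (6.674 × 10⁻¹¹) × (1.9 × 10²⁷) × (1.6 × 10⁶) / (6.7 × 10⁸)³
   = 1.3 × 10⁻³ m/s²

1.3 × 10⁻³ m/s²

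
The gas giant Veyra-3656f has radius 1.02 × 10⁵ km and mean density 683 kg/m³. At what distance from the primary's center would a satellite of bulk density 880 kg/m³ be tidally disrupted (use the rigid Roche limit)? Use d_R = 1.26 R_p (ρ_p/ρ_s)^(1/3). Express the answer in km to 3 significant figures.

1.18 × 10⁵ km

d_R = 1.26 × 1.02 × 10⁵ km × (683/880)^(1/3)
    = 1.18 × 10⁵ km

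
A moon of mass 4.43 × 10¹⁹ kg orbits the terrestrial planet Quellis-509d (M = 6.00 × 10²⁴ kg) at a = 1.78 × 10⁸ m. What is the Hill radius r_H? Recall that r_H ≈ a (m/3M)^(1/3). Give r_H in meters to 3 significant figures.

2.40 × 10⁶ m

r_H ≈ a (m/3M)^(1/3)
    = (1.78 × 10⁸) × (4.43 × 10¹⁹ / (3 × 6.00 × 10²⁴))^(1/3)
    = 2.40 × 10⁶ m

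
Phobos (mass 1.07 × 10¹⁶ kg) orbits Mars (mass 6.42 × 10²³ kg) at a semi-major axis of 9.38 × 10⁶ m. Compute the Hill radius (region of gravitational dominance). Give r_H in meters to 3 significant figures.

1.66 × 10⁴ m

r_H ≈ a (m/3M)^(1/3)
    = (9.38 × 10⁶) × (1.07 × 10¹⁶ / (3 × 6.42 × 10²³))^(1/3)
    = 1.66 × 10⁴ m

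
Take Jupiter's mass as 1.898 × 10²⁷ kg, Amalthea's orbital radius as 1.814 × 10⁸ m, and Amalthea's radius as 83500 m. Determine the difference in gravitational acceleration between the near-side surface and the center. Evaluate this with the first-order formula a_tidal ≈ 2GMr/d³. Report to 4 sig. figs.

3.544 × 10⁻³ m/s²

Δg = 2GMr/d³
   = 2 × (6.674 × 10⁻¹¹) × (1.898 × 10²⁷) × (83500) / (1.814 × 10⁸)³
   = 3.544 × 10⁻³ m/s²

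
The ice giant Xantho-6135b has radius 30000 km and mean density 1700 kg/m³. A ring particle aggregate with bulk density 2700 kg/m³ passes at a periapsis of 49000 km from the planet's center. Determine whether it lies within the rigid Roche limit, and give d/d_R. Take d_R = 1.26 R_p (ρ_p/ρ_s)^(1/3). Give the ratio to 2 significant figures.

d_R = 1.26 × (30000 km) × (1700/2700)^(1/3) = 32400 km
d/d_R = (49000) / (32400) = 1.5
Since d/d_R > 1, the body is outside the Roche limit.

outside; d/d_R ≈ 1.5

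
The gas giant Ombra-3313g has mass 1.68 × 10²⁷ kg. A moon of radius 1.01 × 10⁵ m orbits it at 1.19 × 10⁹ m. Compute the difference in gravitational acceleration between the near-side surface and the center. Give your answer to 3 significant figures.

1.34 × 10⁻⁵ m/s²

Δa = 2GMr/d³
   = 2 × (6.674 × 10⁻¹¹) × (1.68 × 10²⁷) × (1.01 × 10⁵) / (1.19 × 10⁹)³
   = 1.34 × 10⁻⁵ m/s²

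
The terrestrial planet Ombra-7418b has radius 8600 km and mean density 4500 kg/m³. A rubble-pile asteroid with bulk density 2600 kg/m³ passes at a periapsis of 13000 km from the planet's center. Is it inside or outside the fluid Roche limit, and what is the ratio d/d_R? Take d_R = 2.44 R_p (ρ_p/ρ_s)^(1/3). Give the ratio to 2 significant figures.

inside; d/d_R ≈ 0.52

d_R = 2.44 × (8600 km) × (4500/2600)^(1/3) = 25190 km
d/d_R = (13000) / (25190) = 0.52
Since d/d_R < 1, the body is inside the Roche limit.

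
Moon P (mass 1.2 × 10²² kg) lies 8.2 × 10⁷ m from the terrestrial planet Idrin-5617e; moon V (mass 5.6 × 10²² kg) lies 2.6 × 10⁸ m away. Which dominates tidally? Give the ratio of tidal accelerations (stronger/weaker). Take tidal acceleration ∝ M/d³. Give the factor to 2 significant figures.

Tidal acceleration ∝ M/d³, so compare M/d³ for each.
Moon P: (1.2 × 10²²) / (8.2 × 10⁷)³ = 2.176 × 10⁻²
Moon V: (5.6 × 10²²) / (2.6 × 10⁸)³ = 3.186 × 10⁻³
Ratio (larger/smaller) = 6.8

Moon P, by a factor of ≈ 6.8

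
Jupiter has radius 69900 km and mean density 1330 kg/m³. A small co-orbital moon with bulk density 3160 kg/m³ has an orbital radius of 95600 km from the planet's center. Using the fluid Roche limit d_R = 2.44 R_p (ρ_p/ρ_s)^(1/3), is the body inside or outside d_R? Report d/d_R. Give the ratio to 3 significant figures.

d_R = 2.44 × (69900 km) × (1330/3160)^(1/3) = 1.278 × 10⁵ km
d/d_R = (95600) / (1.278 × 10⁵) = 0.748
Since d/d_R < 1, the body is inside the Roche limit.

inside; d/d_R ≈ 0.748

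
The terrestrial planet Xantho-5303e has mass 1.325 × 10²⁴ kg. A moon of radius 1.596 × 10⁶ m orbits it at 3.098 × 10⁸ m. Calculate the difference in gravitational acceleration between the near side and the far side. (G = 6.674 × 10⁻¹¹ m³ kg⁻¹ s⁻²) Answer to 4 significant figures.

1.899 × 10⁻⁵ m/s²

a_tidal = 4GMr/d³
        = 4 × (6.674 × 10⁻¹¹) × (1.325 × 10²⁴) × (1.596 × 10⁶) / (3.098 × 10⁸)³
        = 1.899 × 10⁻⁵ m/s²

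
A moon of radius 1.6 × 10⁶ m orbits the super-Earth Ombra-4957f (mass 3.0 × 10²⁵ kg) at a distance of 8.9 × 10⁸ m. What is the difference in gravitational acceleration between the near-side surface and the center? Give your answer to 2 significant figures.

Since r ≪ d, expand the inverse-square field across one radius to get the leading 2GMr/d³ term.
a_tidal = 2GMr/d³
        = 2 × (6.674 × 10⁻¹¹) × (3.0 × 10²⁵) × (1.6 × 10⁶) / (8.9 × 10⁸)³
        = 9.1 × 10⁻⁶ m/s²

9.1 × 10⁻⁶ m/s²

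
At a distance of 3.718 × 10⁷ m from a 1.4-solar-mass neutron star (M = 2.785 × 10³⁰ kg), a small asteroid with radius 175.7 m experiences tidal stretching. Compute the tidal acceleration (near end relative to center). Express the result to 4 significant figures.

a_tidal = 2GMr/d³
        = 2 × (6.674 × 10⁻¹¹) × (2.785 × 10³⁰) × (175.7) / (3.718 × 10⁷)³
        = 1.271 m/s²

1.271 m/s²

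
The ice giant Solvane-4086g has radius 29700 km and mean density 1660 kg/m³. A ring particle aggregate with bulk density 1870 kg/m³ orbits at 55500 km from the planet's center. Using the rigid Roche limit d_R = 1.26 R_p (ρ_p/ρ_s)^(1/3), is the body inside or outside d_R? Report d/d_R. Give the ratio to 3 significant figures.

outside; d/d_R ≈ 1.54

d_R = 1.26 × (29700 km) × (1660/1870)^(1/3) = 35970 km
d/d_R = (55500) / (35970) = 1.54
Since d/d_R > 1, the body is outside the Roche limit.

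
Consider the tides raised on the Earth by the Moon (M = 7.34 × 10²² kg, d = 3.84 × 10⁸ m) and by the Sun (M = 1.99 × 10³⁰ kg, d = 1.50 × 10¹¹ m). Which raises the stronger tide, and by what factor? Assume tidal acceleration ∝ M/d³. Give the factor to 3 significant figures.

Compare M/d³ for the two perturbers:
The Moon: (7.34 × 10²²) / (3.84 × 10⁸)³ = 1.296 × 10⁻³
The Sun: (1.99 × 10³⁰) / (1.50 × 10¹¹)³ = 5.896 × 10⁻⁴
Ratio (larger/smaller) = 2.20

The Moon, by a factor of ≈ 2.20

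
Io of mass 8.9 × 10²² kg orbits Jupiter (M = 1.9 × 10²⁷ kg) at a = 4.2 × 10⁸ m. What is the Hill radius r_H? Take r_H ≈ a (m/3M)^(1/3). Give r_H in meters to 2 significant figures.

1.0 × 10⁷ m

r_H ≈ a (m/3M)^(1/3)
    = (4.2 × 10⁸) × (8.9 × 10²² / (3 × 1.9 × 10²⁷))^(1/3)
    = 1.0 × 10⁷ m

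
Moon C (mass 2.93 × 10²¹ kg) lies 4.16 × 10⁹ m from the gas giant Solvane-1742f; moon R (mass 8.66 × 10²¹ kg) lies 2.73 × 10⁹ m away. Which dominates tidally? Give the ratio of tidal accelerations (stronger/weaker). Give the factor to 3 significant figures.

Tidal acceleration ∝ M/d³, so compare M/d³ for each.
Moon C: (2.93 × 10²¹) / (4.16 × 10⁹)³ = 4.070 × 10⁻⁸
Moon R: (8.66 × 10²¹) / (2.73 × 10⁹)³ = 4.256 × 10⁻⁷
Ratio (larger/smaller) = 10.5

Moon R, by a factor of ≈ 10.5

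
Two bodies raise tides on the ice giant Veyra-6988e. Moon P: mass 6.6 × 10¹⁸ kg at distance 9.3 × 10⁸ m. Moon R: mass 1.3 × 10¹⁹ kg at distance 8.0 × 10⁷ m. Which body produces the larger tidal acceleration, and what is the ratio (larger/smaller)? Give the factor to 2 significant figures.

Tidal stretch scales as M/d³; compute that for each body.
Moon P: (6.6 × 10¹⁸) / (9.3 × 10⁸)³ = 8.205 × 10⁻⁹
Moon R: (1.3 × 10¹⁹) / (8.0 × 10⁷)³ = 2.539 × 10⁻⁵
Ratio (larger/smaller) = 3100

Moon R, by a factor of ≈ 3100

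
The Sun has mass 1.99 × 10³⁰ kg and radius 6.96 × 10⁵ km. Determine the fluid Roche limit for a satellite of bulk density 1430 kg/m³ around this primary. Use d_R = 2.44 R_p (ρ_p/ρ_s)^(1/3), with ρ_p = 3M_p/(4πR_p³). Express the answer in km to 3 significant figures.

1.69 × 10⁶ km

ρ_p = 3M_p/(4πR_p³) = 3 × (1.99 × 10³⁰) / (4π × (6.96 × 10⁸ m)³) = 1410 kg/m³
d_R = 2.44 × 6.96 × 10⁵ km × (1410/1430)^(1/3)
    = 1.69 × 10⁶ km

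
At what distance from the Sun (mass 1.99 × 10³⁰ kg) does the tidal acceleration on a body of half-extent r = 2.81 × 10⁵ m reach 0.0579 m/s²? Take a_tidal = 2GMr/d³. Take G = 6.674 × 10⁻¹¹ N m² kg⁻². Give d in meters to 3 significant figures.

2GMr/d³ = a_tidal  ⇒  d = (2GMr / a_tidal)^(1/3)
d = (2 × 6.674×10⁻¹¹ × (1.99 × 10³⁰) × (2.81 × 10⁵) / (0.0579))^(1/3)
  = 1.09 × 10⁹ m

1.09 × 10⁹ m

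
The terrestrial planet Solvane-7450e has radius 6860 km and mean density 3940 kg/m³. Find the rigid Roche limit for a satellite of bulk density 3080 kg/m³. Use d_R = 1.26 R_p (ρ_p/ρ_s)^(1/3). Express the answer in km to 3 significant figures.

d_R = 1.26 × 6860 km × (3940/3080)^(1/3)
    = 9380 km

9380 km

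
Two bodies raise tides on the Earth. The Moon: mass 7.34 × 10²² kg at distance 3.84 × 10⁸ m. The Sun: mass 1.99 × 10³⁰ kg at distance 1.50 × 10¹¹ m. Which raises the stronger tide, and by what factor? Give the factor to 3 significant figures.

The Moon, by a factor of ≈ 2.20

The tide-raising term goes as M/d³ (the gradient of a 1/d² field).
The Moon: (7.34 × 10²²) / (3.84 × 10⁸)³ = 1.296 × 10⁻³
The Sun: (1.99 × 10³⁰) / (1.50 × 10¹¹)³ = 5.896 × 10⁻⁴
Ratio (larger/smaller) = 2.20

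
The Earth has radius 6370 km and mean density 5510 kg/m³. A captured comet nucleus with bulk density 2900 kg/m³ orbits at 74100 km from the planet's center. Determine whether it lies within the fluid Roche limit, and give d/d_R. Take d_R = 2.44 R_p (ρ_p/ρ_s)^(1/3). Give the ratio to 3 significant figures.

outside; d/d_R ≈ 3.85

d_R = 2.44 × (6370 km) × (5510/2900)^(1/3) = 19250 km
d/d_R = (74100) / (19250) = 3.85
Since d/d_R > 1, the body is outside the Roche limit.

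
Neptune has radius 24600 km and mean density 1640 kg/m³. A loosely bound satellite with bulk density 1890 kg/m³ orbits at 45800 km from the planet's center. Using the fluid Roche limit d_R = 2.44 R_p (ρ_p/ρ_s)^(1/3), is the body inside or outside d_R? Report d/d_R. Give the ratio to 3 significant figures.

inside; d/d_R ≈ 0.800

d_R = 2.44 × (24600 km) × (1640/1890)^(1/3) = 57250 km
d/d_R = (45800) / (57250) = 0.800
Since d/d_R < 1, the body is inside the Roche limit.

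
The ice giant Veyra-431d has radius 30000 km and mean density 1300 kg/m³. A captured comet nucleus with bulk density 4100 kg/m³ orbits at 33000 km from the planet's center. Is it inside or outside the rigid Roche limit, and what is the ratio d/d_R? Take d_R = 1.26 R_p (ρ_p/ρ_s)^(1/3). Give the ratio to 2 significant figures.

d_R = 1.26 × (30000 km) × (1300/4100)^(1/3) = 25780 km
d/d_R = (33000) / (25780) = 1.3
Since d/d_R > 1, the body is outside the Roche limit.

outside; d/d_R ≈ 1.3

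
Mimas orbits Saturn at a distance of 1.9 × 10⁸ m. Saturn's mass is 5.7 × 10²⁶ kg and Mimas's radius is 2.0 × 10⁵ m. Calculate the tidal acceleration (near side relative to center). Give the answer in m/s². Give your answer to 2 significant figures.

2.2 × 10⁻³ m/s²

Δg = 2GMr/d³
   = 2 × (6.674 × 10⁻¹¹) × (5.7 × 10²⁶) × (2.0 × 10⁵) / (1.9 × 10⁸)³
   = 2.2 × 10⁻³ m/s²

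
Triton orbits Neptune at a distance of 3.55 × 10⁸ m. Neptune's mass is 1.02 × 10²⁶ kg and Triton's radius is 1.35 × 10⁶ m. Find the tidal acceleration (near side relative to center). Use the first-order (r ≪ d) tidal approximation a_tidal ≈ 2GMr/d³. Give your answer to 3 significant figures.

4.11 × 10⁻⁴ m/s²

Differencing GM/(d−r)² and GM/d² to first order in r/d gives 2GMr/d³.
a_tidal = 2GMr/d³
        = 2 × (6.674 × 10⁻¹¹) × (1.02 × 10²⁶) × (1.35 × 10⁶) / (3.55 × 10⁸)³
        = 4.11 × 10⁻⁴ m/s²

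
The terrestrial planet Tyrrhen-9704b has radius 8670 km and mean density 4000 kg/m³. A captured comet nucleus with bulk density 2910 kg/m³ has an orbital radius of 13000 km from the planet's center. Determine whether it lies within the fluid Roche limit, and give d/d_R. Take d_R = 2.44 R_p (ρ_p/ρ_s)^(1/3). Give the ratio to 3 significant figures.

d_R = 2.44 × (8670 km) × (4000/2910)^(1/3) = 23520 km
d/d_R = (13000) / (23520) = 0.553
Since d/d_R < 1, the body is inside the Roche limit.

inside; d/d_R ≈ 0.553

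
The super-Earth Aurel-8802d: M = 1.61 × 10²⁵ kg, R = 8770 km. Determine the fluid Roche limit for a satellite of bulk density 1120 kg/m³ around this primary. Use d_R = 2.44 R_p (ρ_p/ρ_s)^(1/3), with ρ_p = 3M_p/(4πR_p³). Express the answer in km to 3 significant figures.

ρ_p = 3M_p/(4πR_p³) = 3 × (1.61 × 10²⁵) / (4π × (8.77 × 10⁶ m)³) = 5700 kg/m³
d_R = 2.44 × 8770 km × (5700/1120)^(1/3)
    = 36800 km

36800 km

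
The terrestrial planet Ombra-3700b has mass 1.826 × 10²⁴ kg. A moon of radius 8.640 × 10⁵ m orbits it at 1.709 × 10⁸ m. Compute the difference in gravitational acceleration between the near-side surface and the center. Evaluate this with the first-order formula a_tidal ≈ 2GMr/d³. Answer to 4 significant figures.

4.219 × 10⁻⁵ m/s²

The tidal stretch is the gradient of GM/d² times the body's extent r, hence the 1/d³ dependence.
a_tidal = 2GMr/d³
        = 2 × (6.674 × 10⁻¹¹) × (1.826 × 10²⁴) × (8.640 × 10⁵) / (1.709 × 10⁸)³
        = 4.219 × 10⁻⁵ m/s²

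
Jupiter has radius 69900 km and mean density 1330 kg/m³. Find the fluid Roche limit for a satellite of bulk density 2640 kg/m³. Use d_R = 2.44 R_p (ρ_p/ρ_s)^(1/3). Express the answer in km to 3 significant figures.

d_R = 2.44 × 69900 km × (1330/2640)^(1/3)
    = 1.36 × 10⁵ km

1.36 × 10⁵ km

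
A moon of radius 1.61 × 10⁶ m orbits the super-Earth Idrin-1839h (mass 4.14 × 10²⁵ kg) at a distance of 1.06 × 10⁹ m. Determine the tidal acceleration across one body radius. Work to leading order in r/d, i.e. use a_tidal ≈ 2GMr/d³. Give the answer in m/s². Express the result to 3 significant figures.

7.47 × 10⁻⁶ m/s²

Since r ≪ d, expand the inverse-square field across one radius to get the leading 2GMr/d³ term.
Δg = 2GMr/d³
   = 2 × (6.674 × 10⁻¹¹) × (4.14 × 10²⁵) × (1.61 × 10⁶) / (1.06 × 10⁹)³
   = 7.47 × 10⁻⁶ m/s²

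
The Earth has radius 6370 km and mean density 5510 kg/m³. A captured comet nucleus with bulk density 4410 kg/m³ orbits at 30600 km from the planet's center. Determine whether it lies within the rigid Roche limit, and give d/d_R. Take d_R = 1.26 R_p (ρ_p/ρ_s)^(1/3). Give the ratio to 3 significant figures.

d_R = 1.26 × (6370 km) × (5510/4410)^(1/3) = 8645 km
d/d_R = (30600) / (8645) = 3.54
Since d/d_R > 1, the body is outside the Roche limit.

outside; d/d_R ≈ 3.54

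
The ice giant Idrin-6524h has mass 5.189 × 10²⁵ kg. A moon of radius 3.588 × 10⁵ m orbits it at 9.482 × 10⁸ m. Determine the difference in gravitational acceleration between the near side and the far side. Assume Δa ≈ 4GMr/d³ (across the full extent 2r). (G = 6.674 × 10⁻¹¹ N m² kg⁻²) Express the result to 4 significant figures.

Δa = 4GMr/d³
   = 4 × (6.674 × 10⁻¹¹) × (5.189 × 10²⁵) × (3.588 × 10⁵) / (9.482 × 10⁸)³
   = 5.830 × 10⁻⁶ m/s²

5.830 × 10⁻⁶ m/s²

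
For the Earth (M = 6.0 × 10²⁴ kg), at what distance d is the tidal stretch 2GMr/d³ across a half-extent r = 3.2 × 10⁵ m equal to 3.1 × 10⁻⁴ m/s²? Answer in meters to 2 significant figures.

9.4 × 10⁷ m

2GMr/d³ = a_tidal  ⇒  d = (2GMr / a_tidal)^(1/3)
d = (2 × 6.674×10⁻¹¹ × (6.0 × 10²⁴) × (3.2 × 10⁵) / (3.1 × 10⁻⁴))^(1/3)
  = 9.4 × 10⁷ m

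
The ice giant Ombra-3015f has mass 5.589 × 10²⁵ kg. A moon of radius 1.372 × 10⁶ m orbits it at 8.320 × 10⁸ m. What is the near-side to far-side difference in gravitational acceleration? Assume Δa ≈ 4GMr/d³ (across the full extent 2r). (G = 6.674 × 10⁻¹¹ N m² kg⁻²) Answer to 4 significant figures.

3.554 × 10⁻⁵ m/s²

Δa = 4GMr/d³
   = 4 × (6.674 × 10⁻¹¹) × (5.589 × 10²⁵) × (1.372 × 10⁶) / (8.320 × 10⁸)³
   = 3.554 × 10⁻⁵ m/s²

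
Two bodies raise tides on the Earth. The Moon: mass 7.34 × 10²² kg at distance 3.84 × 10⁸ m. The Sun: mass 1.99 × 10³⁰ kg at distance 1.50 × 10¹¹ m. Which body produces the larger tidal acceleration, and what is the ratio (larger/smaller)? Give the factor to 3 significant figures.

The Moon, by a factor of ≈ 2.20

Tidal acceleration ∝ M/d³, so compare M/d³ for each.
The Moon: (7.34 × 10²²) / (3.84 × 10⁸)³ = 1.296 × 10⁻³
The Sun: (1.99 × 10³⁰) / (1.50 × 10¹¹)³ = 5.896 × 10⁻⁴
Ratio (larger/smaller) = 2.20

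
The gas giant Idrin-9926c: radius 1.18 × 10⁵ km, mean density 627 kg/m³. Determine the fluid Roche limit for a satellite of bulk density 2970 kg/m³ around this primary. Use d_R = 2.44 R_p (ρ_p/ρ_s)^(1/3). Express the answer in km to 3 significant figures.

d_R = 2.44 × 1.18 × 10⁵ km × (627/2970)^(1/3)
    = 1.71 × 10⁵ km

1.71 × 10⁵ km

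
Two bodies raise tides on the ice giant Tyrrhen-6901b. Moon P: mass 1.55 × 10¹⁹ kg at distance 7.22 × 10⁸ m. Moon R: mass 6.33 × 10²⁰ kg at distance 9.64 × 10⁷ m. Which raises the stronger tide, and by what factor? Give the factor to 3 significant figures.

Moon R, by a factor of ≈ 17200

Compare M/d³ for the two perturbers:
Moon P: (1.55 × 10¹⁹) / (7.22 × 10⁸)³ = 4.118 × 10⁻⁸
Moon R: (6.33 × 10²⁰) / (9.64 × 10⁷)³ = 7.066 × 10⁻⁴
Ratio (larger/smaller) = 17200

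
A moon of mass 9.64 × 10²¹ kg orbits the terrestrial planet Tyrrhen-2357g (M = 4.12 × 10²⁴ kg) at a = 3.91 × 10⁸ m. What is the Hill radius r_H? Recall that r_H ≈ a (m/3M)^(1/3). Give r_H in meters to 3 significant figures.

3.60 × 10⁷ m

r_H ≈ a (m/3M)^(1/3)
    = (3.91 × 10⁸) × (9.64 × 10²¹ / (3 × 4.12 × 10²⁴))^(1/3)
    = 3.60 × 10⁷ m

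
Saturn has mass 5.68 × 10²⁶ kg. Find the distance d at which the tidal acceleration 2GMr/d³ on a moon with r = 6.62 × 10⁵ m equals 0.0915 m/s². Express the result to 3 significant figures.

2GMr/d³ = a_tidal  ⇒  d = (2GMr / a_tidal)^(1/3)
d = (2 × 6.674×10⁻¹¹ × (5.68 × 10²⁶) × (6.62 × 10⁵) / (0.0915))^(1/3)
  = 8.19 × 10⁷ m

8.19 × 10⁷ m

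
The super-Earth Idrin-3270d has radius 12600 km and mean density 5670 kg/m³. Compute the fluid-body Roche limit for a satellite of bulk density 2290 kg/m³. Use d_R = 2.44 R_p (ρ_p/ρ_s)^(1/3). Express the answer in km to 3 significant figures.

41600 km

d_R = 2.44 × 12600 km × (5670/2290)^(1/3)
    = 41600 km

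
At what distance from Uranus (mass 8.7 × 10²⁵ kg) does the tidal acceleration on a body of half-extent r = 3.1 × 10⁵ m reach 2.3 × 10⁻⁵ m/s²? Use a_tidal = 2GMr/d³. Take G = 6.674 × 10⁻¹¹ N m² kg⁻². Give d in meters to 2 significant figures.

5.4 × 10⁸ m

2GMr/d³ = a_tidal  ⇒  d = (2GMr / a_tidal)^(1/3)
d = (2 × 6.674×10⁻¹¹ × (8.7 × 10²⁵) × (3.1 × 10⁵) / (2.3 × 10⁻⁵))^(1/3)
  = 5.4 × 10⁸ m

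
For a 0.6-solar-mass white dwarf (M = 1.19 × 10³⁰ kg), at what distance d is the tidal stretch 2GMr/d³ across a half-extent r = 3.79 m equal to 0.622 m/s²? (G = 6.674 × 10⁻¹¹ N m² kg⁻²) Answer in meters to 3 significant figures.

2GMr/d³ = a_tidal  ⇒  d = (2GMr / a_tidal)^(1/3)
d = (2 × 6.674×10⁻¹¹ × (1.19 × 10³⁰) × (3.79) / (0.622))^(1/3)
  = 9.89 × 10⁶ m

9.89 × 10⁶ m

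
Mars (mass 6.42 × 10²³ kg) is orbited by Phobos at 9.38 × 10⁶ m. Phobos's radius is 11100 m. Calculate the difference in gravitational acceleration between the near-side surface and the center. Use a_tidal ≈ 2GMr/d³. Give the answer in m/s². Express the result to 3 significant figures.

1.15 × 10⁻³ m/s²

Δg = 2GMr/d³
   = 2 × (6.674 × 10⁻¹¹) × (6.42 × 10²³) × (11100) / (9.38 × 10⁶)³
   = 1.15 × 10⁻³ m/s²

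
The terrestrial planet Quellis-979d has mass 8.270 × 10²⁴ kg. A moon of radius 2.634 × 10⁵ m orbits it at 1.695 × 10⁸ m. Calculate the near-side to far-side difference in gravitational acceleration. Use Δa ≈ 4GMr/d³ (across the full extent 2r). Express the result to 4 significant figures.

a_tidal = 4GMr/d³
        = 4 × (6.674 × 10⁻¹¹) × (8.270 × 10²⁴) × (2.634 × 10⁵) / (1.695 × 10⁸)³
        = 1.194 × 10⁻⁴ m/s²

1.194 × 10⁻⁴ m/s²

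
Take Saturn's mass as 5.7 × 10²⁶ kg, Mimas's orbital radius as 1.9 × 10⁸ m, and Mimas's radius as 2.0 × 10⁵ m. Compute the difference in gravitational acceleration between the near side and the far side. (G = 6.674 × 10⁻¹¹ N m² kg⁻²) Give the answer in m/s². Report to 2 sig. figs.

Δg = 4GMr/d³
   = 4 × (6.674 × 10⁻¹¹) × (5.7 × 10²⁶) × (2.0 × 10⁵) / (1.9 × 10⁸)³
   = 4.4 × 10⁻³ m/s²

4.4 × 10⁻³ m/s²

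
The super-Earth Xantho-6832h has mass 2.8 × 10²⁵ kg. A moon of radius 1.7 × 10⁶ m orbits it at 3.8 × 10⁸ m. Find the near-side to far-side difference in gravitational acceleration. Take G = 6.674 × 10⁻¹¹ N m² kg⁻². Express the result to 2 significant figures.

2.3 × 10⁻⁴ m/s²

Δg = 4GMr/d³
   = 4 × (6.674 × 10⁻¹¹) × (2.8 × 10²⁵) × (1.7 × 10⁶) / (3.8 × 10⁸)³
   = 2.3 × 10⁻⁴ m/s²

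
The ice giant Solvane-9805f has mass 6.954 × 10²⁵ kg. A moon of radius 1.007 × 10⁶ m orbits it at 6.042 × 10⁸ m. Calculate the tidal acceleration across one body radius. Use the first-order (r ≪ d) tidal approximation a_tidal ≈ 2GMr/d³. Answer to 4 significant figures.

Since r ≪ d, expand the inverse-square field across one radius to get the leading 2GMr/d³ term.
Δg = 2GMr/d³
   = 2 × (6.674 × 10⁻¹¹) × (6.954 × 10²⁵) × (1.007 × 10⁶) / (6.042 × 10⁸)³
   = 4.238 × 10⁻⁵ m/s²

4.238 × 10⁻⁵ m/s²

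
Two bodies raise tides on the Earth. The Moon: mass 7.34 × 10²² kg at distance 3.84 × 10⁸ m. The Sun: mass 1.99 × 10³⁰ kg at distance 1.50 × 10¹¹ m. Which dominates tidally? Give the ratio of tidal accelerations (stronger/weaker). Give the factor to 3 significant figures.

The Moon, by a factor of ≈ 2.20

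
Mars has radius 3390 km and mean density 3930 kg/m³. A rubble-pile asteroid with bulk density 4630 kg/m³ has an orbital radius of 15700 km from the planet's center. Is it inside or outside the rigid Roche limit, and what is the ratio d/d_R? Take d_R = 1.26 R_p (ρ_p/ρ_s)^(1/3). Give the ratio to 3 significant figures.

d_R = 1.26 × (3390 km) × (3930/4630)^(1/3) = 4044 km
d/d_R = (15700) / (4044) = 3.88
Since d/d_R > 1, the body is outside the Roche limit.

outside; d/d_R ≈ 3.88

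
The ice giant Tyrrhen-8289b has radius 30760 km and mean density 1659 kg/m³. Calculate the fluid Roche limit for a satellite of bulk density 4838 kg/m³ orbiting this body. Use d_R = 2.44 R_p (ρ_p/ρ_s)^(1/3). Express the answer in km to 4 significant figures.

52530 km

d_R = 2.44 × 30760 km × (1659/4838)^(1/3)
    = 52530 km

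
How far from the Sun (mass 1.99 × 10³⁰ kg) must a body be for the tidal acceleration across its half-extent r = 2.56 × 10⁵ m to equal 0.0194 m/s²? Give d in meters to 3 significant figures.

2GMr/d³ = a_tidal  ⇒  d = (2GMr / a_tidal)^(1/3)
d = (2 × 6.674×10⁻¹¹ × (1.99 × 10³⁰) × (2.56 × 10⁵) / (0.0194))^(1/3)
  = 1.52 × 10⁹ m

1.52 × 10⁹ m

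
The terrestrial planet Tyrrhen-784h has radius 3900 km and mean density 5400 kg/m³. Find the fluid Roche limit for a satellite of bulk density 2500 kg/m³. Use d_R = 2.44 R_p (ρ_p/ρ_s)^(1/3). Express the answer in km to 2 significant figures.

d_R = 2.44 × 3900 km × (5400/2500)^(1/3)
    = 12000 km

12000 km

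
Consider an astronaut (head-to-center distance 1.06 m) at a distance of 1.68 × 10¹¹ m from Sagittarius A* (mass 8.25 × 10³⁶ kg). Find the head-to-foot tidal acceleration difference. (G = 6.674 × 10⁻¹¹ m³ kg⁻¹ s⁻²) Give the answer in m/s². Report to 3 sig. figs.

a_tidal = 4GMr/d³
        = 4 × (6.674 × 10⁻¹¹) × (8.25 × 10³⁶) × (1.06) / (1.68 × 10¹¹)³
        = 4.92 × 10⁻⁷ m/s²

4.92 × 10⁻⁷ m/s²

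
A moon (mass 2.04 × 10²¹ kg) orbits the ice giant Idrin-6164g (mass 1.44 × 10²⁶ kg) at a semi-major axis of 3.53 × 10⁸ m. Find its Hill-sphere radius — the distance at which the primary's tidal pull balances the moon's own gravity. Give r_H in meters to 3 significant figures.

r_H ≈ a (m/3M)^(1/3)
    = (3.53 × 10⁸) × (2.04 × 10²¹ / (3 × 1.44 × 10²⁶))^(1/3)
    = 5.92 × 10⁶ m

5.92 × 10⁶ m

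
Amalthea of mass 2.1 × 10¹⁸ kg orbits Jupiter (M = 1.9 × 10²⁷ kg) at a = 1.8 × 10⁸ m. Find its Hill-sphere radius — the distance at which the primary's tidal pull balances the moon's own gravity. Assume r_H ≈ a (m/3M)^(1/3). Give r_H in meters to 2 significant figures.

r_H ≈ a (m/3M)^(1/3)
    = (1.8 × 10⁸) × (2.1 × 10¹⁸ / (3 × 1.9 × 10²⁷))^(1/3)
    = 1.3 × 10⁵ m

1.3 × 10⁵ m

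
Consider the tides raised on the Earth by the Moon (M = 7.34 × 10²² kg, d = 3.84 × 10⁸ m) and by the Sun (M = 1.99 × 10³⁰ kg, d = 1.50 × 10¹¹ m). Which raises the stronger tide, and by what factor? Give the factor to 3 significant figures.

The Moon, by a factor of ≈ 2.20

Tidal acceleration ∝ M/d³, so compare M/d³ for each.
The Moon: (7.34 × 10²²) / (3.84 × 10⁸)³ = 1.296 × 10⁻³
The Sun: (1.99 × 10³⁰) / (1.50 × 10¹¹)³ = 5.896 × 10⁻⁴
Ratio (larger/smaller) = 2.20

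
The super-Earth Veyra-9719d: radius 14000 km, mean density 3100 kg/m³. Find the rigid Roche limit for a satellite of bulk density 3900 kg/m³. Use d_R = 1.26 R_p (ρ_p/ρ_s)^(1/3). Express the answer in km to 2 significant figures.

d_R = 1.26 × 14000 km × (3100/3900)^(1/3)
    = 16000 km

16000 km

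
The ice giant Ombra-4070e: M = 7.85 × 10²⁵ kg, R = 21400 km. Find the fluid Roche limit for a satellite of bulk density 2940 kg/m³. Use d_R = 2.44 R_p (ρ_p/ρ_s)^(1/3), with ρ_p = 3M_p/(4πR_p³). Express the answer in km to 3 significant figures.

45200 km

ρ_p = 3M_p/(4πR_p³) = 3 × (7.85 × 10²⁵) / (4π × (2.14 × 10⁷ m)³) = 1910 kg/m³
d_R = 2.44 × 21400 km × (1910/2940)^(1/3)
    = 45200 km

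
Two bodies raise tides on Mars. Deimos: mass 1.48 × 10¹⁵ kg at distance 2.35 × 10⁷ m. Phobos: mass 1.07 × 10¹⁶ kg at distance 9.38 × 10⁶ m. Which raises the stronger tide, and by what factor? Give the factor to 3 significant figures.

Tidal stretch scales as M/d³; compute that for each body.
Deimos: (1.48 × 10¹⁵) / (2.35 × 10⁷)³ = 1.140 × 10⁻⁷
Phobos: (1.07 × 10¹⁶) / (9.38 × 10⁶)³ = 1.297 × 10⁻⁵
Ratio (larger/smaller) = 114

Phobos, by a factor of ≈ 114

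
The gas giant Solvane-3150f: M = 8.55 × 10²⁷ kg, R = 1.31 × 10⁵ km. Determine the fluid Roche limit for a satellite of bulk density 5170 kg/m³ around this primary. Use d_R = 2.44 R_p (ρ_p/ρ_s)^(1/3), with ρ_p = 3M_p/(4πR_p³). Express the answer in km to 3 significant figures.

1.79 × 10⁵ km

ρ_p = 3M_p/(4πR_p³) = 3 × (8.55 × 10²⁷) / (4π × (1.31 × 10⁸ m)³) = 908 kg/m³
d_R = 2.44 × 1.31 × 10⁵ km × (908/5170)^(1/3)
    = 1.79 × 10⁵ km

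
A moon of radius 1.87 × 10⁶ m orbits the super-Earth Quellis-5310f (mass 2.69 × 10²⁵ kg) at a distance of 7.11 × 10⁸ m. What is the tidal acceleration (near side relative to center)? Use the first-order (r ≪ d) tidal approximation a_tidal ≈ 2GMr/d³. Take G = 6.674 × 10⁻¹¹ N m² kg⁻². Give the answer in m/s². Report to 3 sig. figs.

Differencing GM/(d−r)² and GM/d² to first order in r/d gives 2GMr/d³.
Δg = 2GMr/d³
   = 2 × (6.674 × 10⁻¹¹) × (2.69 × 10²⁵) × (1.87 × 10⁶) / (7.11 × 10⁸)³
   = 1.87 × 10⁻⁵ m/s²

1.87 × 10⁻⁵ m/s²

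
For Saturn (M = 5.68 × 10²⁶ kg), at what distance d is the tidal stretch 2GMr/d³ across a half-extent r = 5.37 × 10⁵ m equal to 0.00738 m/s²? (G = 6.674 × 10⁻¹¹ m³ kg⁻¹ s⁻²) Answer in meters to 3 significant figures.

1.77 × 10⁸ m

2GMr/d³ = a_tidal  ⇒  d = (2GMr / a_tidal)^(1/3)
d = (2 × 6.674×10⁻¹¹ × (5.68 × 10²⁶) × (5.37 × 10⁵) / (0.00738))^(1/3)
  = 1.77 × 10⁸ m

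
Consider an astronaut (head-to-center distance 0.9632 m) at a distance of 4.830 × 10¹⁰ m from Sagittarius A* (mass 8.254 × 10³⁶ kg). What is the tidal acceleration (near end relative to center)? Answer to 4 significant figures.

Δg = 2GMr/d³
   = 2 × (6.674 × 10⁻¹¹) × (8.254 × 10³⁶) × (0.9632) / (4.830 × 10¹⁰)³
   = 9.418 × 10⁻⁶ m/s²

9.418 × 10⁻⁶ m/s²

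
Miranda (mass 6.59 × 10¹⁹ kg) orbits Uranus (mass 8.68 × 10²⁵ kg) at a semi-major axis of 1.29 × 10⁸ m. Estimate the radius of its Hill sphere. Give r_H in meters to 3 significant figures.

r_H ≈ a (m/3M)^(1/3)
    = (1.29 × 10⁸) × (6.59 × 10¹⁹ / (3 × 8.68 × 10²⁵))^(1/3)
    = 8.16 × 10⁵ m

8.16 × 10⁵ m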